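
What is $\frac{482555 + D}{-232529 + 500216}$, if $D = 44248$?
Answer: $\frac{175601}{89229} \approx 1.968$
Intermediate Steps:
$\frac{482555 + D}{-232529 + 500216} = \frac{482555 + 44248}{-232529 + 500216} = \frac{526803}{267687} = 526803 \cdot \frac{1}{267687} = \frac{175601}{89229}$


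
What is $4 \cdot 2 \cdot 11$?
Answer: $88$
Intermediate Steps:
$4 \cdot 2 \cdot 11 = 8 \cdot 11 = 88$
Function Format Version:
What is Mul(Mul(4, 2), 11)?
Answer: 88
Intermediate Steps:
Mul(Mul(4, 2), 11) = Mul(8, 11) = 88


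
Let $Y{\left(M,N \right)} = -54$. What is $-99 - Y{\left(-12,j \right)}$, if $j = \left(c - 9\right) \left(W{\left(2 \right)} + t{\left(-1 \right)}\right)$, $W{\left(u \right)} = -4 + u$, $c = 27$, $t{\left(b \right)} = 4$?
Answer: $-45$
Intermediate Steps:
$j = 36$ ($j = \left(27 - 9\right) \left(\left(-4 + 2\right) + 4\right) = 18 \left(-2 + 4\right) = 18 \cdot 2 = 36$)
$-99 - Y{\left(-12,j \right)} = -99 - -54 = -99 + 54 = -45$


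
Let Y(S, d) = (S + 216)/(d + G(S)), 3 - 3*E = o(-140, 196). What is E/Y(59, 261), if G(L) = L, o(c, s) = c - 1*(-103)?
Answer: 512/33 ≈ 15.515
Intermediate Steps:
o(c, s) = 103 + c (o(c, s) = c + 103 = 103 + c)
E = 40/3 (E = 1 - (103 - 140)/3 = 1 - 1/3*(-37) = 1 + 37/3 = 40/3 ≈ 13.333)
Y(S, d) = (216 + S)/(S + d) (Y(S, d) = (S + 216)/(d + S) = (216 + S)/(S + d))
E/Y(59, 261) = 40/(3*(((216 + 59)/(59 + 261)))) = 40/(3*((275/320))) = 40/(3*(((1/320)*275))) = 40/(3*(55/64)) = (40/3)*(64/55) = 512/33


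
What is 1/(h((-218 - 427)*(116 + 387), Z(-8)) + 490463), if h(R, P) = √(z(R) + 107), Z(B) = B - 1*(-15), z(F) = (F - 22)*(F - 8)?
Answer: 490463/135286151811 - √105267802558/135286151811 ≈ 1.2271e-6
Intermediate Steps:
z(F) = (-22 + F)*(-8 + F)
Z(B) = 15 + B (Z(B) = B + 15 = 15 + B)
h(R, P) = √(283 + R² - 30*R) (h(R, P) = √((176 + R² - 30*R) + 107) = √(283 + R² - 30*R))
1/(h((-218 - 427)*(116 + 387), Z(-8)) + 490463) = 1/(√(283 + ((-218 - 427)*(116 + 387))² - 30*(-218 - 427)*(116 + 387)) + 490463) = 1/(√(283 + (-645*503)² - (-19350)*503) + 490463) = 1/(√(283 + (-324435)² - 30*(-324435)) + 490463) = 1/(√(283 + 105258069225 + 9733050) + 490463) = 1/(√105267802558 + 490463) = 1/(490463 + √105267802558)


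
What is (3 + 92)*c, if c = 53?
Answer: 5035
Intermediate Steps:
(3 + 92)*c = (3 + 92)*53 = 95*53 = 5035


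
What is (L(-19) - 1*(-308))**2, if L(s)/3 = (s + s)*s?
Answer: 6120676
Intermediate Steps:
L(s) = 6*s**2 (L(s) = 3*((s + s)*s) = 3*((2*s)*s) = 3*(2*s**2) = 6*s**2)
(L(-19) - 1*(-308))**2 = (6*(-19)**2 - 1*(-308))**2 = (6*361 + 308)**2 = (2166 + 308)**2 = 2474**2 = 6120676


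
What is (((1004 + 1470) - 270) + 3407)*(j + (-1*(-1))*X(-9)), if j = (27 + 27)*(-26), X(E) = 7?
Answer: -7838567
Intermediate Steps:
j = -1404 (j = 54*(-26) = -1404)
(((1004 + 1470) - 270) + 3407)*(j + (-1*(-1))*X(-9)) = (((1004 + 1470) - 270) + 3407)*(-1404 - 1*(-1)*7) = ((2474 - 270) + 3407)*(-1404 + 1*7) = (2204 + 3407)*(-1404 + 7) = 5611*(-1397) = -7838567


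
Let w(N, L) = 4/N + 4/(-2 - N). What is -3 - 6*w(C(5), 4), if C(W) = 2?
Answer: -9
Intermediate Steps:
-3 - 6*w(C(5), 4) = -3 - 48/(2*(2 + 2)) = -3 - 48/(2*4) = -3 - 6*1 = -3 - 6 = -9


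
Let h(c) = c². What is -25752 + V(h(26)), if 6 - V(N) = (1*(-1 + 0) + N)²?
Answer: -481371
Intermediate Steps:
V(N) = 6 - (-1 + N)² (V(N) = 6 - (1*(-1 + 0) + N)² = 6 - (1*(-1) + N)² = 6 - (-1 + N)²)
-25752 + V(h(26)) = -25752 + (6 - (-1 + 26²)²) = -25752 + (6 - (-1 + 676)²) = -25752 + (6 - 1*675²) = -25752 + (6 - 1*455625) = -25752 + (6 - 455625) = -25752 - 455619 = -481371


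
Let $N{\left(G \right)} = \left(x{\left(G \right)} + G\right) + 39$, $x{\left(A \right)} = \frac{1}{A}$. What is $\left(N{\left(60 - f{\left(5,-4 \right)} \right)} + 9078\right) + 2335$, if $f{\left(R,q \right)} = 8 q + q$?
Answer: $\frac{1108609}{96} \approx 11548.0$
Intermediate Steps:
$f{\left(R,q \right)} = 9 q$
$N{\left(G \right)} = 39 + G + \frac{1}{G}$ ($N{\left(G \right)} = \left(\frac{1}{G} + G\right) + 39 = \left(G + \frac{1}{G}\right) + 39 = 39 + G + \frac{1}{G}$)
$\left(N{\left(60 - f{\left(5,-4 \right)} \right)} + 9078\right) + 2335 = \left(\left(39 + \left(60 - 9 \left(-4\right)\right) + \frac{1}{60 - 9 \left(-4\right)}\right) + 9078\right) + 2335 = \left(\left(39 + \left(60 - -36\right) + \frac{1}{60 - -36}\right) + 9078\right) + 2335 = \left(\left(39 + \left(60 + 36\right) + \frac{1}{60 + 36}\right) + 9078\right) + 2335 = \left(\left(39 + 96 + \frac{1}{96}\right) + 9078\right) + 2335 = \left(\frac{12961}{96} + 9078\right) + 2335 = \frac{884449}{96} + 2335 = \frac{1108609}{96}$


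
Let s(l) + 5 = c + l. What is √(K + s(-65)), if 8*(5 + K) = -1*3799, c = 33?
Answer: I*√8270/4 ≈ 22.735*I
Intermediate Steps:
s(l) = 28 + l (s(l) = -5 + (33 + l) = 28 + l)
K = -3839/8 (K = -5 + (-1*3799)/8 = -5 + (⅛)*(-3799) = -5 - 3799/8 = -3839/8 ≈ -479.88)
√(K + s(-65)) = √(-3839/8 + (28 - 65)) = √(-3839/8 - 37) = √(-4135/8) = I*√8270/4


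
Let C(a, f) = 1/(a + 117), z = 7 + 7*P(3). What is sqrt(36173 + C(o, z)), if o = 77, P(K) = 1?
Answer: sqrt(1361407222)/194 ≈ 190.19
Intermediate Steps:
z = 14 (z = 7 + 7*1 = 7 + 7 = 14)
C(a, f) = 1/(117 + a)
sqrt(36173 + C(o, z)) = sqrt(36173 + 1/(117 + 77)) = sqrt(36173 + 1/194) = sqrt(7017563/194) = sqrt(1361407222)/194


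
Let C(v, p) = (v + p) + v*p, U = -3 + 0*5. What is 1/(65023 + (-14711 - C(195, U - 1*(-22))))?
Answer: 1/46393 ≈ 2.1555e-5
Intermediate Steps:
U = -3 (U = -3 + 0 = -3)
C(v, p) = p + v + p*v (C(v, p) = (p + v) + p*v = p + v + p*v)
1/(65023 + (-14711 - C(195, U - 1*(-22)))) = 1/(65023 + (-14711 - ((-3 - 1*(-22)) + 195 + (-3 - 1*(-22))*195))) = 1/(65023 + (-14711 - ((-3 + 22) + 195 + (-3 + 22)*195))) = 1/(65023 + (-14711 - (19 + 195 + 19*195))) = 1/(65023 + (-14711 - (19 + 195 + 3705))) = 1/(65023 + (-14711 - 1*3919)) = 1/(65023 + (-14711 - 3919)) = 1/(65023 - 18630) = 1/46393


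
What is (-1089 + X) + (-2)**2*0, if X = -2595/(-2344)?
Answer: -2550021/2344 ≈ -1087.9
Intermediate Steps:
X = 2595/2344 (X = -2595*(-1/2344) = 2595/2344 ≈ 1.1071)
(-1089 + X) + (-2)**2*0 = (-1089 + 2595/2344) + (-2)**2*0 = -2550021/2344 + 4*0 = -2550021/2344 + 0 = -2550021/2344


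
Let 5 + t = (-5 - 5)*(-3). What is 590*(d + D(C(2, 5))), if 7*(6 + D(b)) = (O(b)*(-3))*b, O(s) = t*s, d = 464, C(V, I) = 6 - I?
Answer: 1847290/7 ≈ 2.6390e+5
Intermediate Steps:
t = 25 (t = -5 + (-5 - 5)*(-3) = -5 - 10*(-3) = -5 + 30 = 25)
O(s) = 25*s
D(b) = -6 - 75*b**2/7 (D(b) = -6 + (((25*b)*(-3))*b)/7 = -6 + ((-75*b)*b)/7 = -6 + (-75*b**2)/7 = -6 - 75*b**2/7)
590*(d + D(C(2, 5))) = 590*(464 + (-6 - 75*(6 - 1*5)**2/7)) = 590*(464 + (-6 - 75*(6 - 5)**2/7)) = 590*(464 + (-6 - 75/7*1**2)) = 590*(464 + (-6 - 75/7*1)) = 590*(464 + (-6 - 75/7)) = 590*(464 - 117/7) = 590*(3131/7) = 1847290/7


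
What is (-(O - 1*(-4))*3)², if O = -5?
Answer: 9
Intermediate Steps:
(-(O - 1*(-4))*3)² = (-(-5 - 1*(-4))*3)² = (-(-5 + 4)*3)² = (-1*(-1)*3)² = (1*3)² = 3² = 9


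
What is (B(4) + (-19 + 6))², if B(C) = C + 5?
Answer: 16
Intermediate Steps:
B(C) = 5 + C
(B(4) + (-19 + 6))² = ((5 + 4) + (-19 + 6))² = (9 - 13)² = (-4)² = 16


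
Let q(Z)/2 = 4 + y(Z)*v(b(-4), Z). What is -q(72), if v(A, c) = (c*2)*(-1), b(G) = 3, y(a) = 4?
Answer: 1144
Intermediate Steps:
v(A, c) = -2*c (v(A, c) = (2*c)*(-1) = -2*c)
q(Z) = 8 - 16*Z (q(Z) = 2*(4 + 4*(-2*Z)) = 2*(4 - 8*Z) = 8 - 16*Z)
-q(72) = -(8 - 16*72) = -(8 - 1152) = -1*(-1144) = 1144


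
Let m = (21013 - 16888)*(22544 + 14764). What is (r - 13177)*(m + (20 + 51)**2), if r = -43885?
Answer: -8781872670542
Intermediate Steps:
m = 153895500 (m = 4125*37308 = 153895500)
(r - 13177)*(m + (20 + 51)**2) = (-43885 - 13177)*(153895500 + (20 + 51)**2) = -57062*(153895500 + 71**2) = -57062*(153895500 + 5041) = -57062*153900541 = -8781872670542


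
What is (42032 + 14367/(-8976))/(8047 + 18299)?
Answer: 125754955/78827232 ≈ 1.5953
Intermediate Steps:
(42032 + 14367/(-8976))/(8047 + 18299) = (42032 + 14367*(-1/8976))/26346 = (42032 - 4789/2992)*(1/26346) = (125754955/2992)*(1/26346) = 125754955/78827232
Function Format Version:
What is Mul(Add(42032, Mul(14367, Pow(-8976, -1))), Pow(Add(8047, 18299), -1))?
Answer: Rational(125754955, 78827232) ≈ 1.5953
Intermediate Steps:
Mul(Add(42032, Mul(14367, Pow(-8976, -1))), Pow(Add(8047, 18299), -1)) = Mul(Add(42032, Mul(14367, Rational(-1, 8976))), Pow(26346, -1)) = Mul(Add(42032, Rational(-4789, 2992)), Rational(1, 26346)) = Mul(Rational(125754955, 2992), Rational(1, 26346)) = Rational(125754955, 78827232)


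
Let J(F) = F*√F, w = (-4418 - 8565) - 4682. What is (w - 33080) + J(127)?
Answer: -50745 + 127*√127 ≈ -49314.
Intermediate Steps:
w = -17665 (w = -12983 - 4682 = -17665)
J(F) = F^(3/2)
(w - 33080) + J(127) = (-17665 - 33080) + 127^(3/2) = -50745 + 127*√127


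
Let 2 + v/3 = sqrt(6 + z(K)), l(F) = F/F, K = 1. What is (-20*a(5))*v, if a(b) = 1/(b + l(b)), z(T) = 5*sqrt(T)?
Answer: 20 - 10*sqrt(11) ≈ -13.166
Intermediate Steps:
l(F) = 1
v = -6 + 3*sqrt(11) (v = -6 + 3*sqrt(6 + 5*sqrt(1)) = -6 + 3*sqrt(6 + 5*1) = -6 + 3*sqrt(6 + 5) = -6 + 3*sqrt(11) ≈ 3.9499)
a(b) = 1/(1 + b) (a(b) = 1/(b + 1) = 1/(1 + b))
(-20*a(5))*v = (-20/(1 + 5))*(-6 + 3*sqrt(11)) = (-20/6)*(-6 + 3*sqrt(11)) = (-20*1/6)*(-6 + 3*sqrt(11)) = -10*(-6 + 3*sqrt(11))/3 = 20 - 10*sqrt(11)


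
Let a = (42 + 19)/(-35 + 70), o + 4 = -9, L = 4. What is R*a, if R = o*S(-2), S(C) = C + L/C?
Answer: 3172/35 ≈ 90.629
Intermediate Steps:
S(C) = C + 4/C
o = -13 (o = -4 - 9 = -13)
R = 52 (R = -13*(-2 + 4/(-2)) = -13*(-2 + 4*(-1/2)) = -13*(-2 - 2) = -13*(-4) = 52)
a = 61/35 ≈ 1.7429
R*a = 52*(61/35) = 3172/35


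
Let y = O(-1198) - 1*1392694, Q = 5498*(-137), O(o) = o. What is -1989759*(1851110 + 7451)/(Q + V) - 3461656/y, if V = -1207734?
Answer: 9271120020272053/4916126720 ≈ 1.8859e+6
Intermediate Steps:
Q = -753226
y = -1393892 (y = -1198 - 1*1392694 = -1198 - 1392694 = -1393892)
-1989759*(1851110 + 7451)/(Q + V) - 3461656/y = -1989759*(1851110 + 7451)/(-753226 - 1207734) - 3461656/(-1393892) = -1989759/((-1960960/1858561)) - 3461656*(-1/1393892) = -1989759/((-1960960*1/1858561)) + 6226/2507 = -1989759/(-1960960/1858561) + 6226/2507 = -1989759*(-1858561/1960960) + 6226/2507 = 3698088476799/1960960 + 6226/2507 = 9271120020272053/4916126720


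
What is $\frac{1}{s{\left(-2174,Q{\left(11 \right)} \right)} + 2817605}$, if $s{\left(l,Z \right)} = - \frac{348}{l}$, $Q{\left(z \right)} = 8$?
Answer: $\frac{1087}{3062736809} \approx 3.5491 \cdot 10^{-7}$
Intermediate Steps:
$\frac{1}{s{\left(-2174,Q{\left(11 \right)} \right)} + 2817605} = \frac{1}{- \frac{348}{-2174} + 2817605} = \frac{1}{\left(-348\right) \left(- \frac{1}{2174}\right) + 2817605} = \frac{1}{\frac{174}{1087} + 2817605} = \frac{1}{\frac{3062736809}{1087}} = \frac{1087}{3062736809}$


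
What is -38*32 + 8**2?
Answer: -1152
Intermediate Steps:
-38*32 + 8**2 = -1216 + 64 = -1152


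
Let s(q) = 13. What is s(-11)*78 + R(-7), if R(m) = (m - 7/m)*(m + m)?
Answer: 1098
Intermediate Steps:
R(m) = 2*m*(m - 7/m) (R(m) = (m - 7/m)*(2*m) = 2*m*(m - 7/m))
s(-11)*78 + R(-7) = 13*78 + (-14 + 2*(-7)²) = 1014 + (-14 + 2*49) = 1014 + (-14 + 98) = 1014 + 84 = 1098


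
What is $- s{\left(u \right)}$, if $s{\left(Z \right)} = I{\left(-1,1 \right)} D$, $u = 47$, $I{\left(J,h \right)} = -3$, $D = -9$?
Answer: $-27$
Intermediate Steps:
$s{\left(Z \right)} = 27$ ($s{\left(Z \right)} = \left(-3\right) \left(-9\right) = 27$)
$- s{\left(u \right)} = \left(-1\right) 27 = -27$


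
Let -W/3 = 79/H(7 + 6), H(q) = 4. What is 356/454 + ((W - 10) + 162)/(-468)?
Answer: 248999/424944 ≈ 0.58596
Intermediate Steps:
W = -237/4 ≈ -59.250
356/454 + ((W - 10) + 162)/(-468) = 356/454 + ((-237/4 - 10) + 162)/(-468) = 356*(1/454) + (-277/4 + 162)*(-1/468) = 178/227 + (371/4)*(-1/468) = 178/227 - 371/1872 = 248999/424944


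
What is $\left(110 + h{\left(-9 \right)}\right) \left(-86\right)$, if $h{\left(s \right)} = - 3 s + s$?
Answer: $-11008$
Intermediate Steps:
$h{\left(s \right)} = - 2 s$
$\left(110 + h{\left(-9 \right)}\right) \left(-86\right) = \left(110 - -18\right) \left(-86\right) = \left(110 + 18\right) \left(-86\right) = 128 \left(-86\right) = -11008$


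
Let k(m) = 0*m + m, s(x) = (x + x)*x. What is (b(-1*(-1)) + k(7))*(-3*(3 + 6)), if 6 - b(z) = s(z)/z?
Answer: -297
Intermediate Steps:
s(x) = 2*x² (s(x) = (2*x)*x = 2*x²)
b(z) = 6 - 2*z (b(z) = 6 - 2*z²/z = 6 - 2*z)
k(m) = m (k(m) = 0 + m = m)
(b(-1*(-1)) + k(7))*(-3*(3 + 6)) = ((6 - (-2)*(-1)) + 7)*(-3*(3 + 6)) = ((6 - 2*1) + 7)*(-3*9) = ((6 - 2) + 7)*(-27) = (4 + 7)*(-27) = 11*(-27) = -297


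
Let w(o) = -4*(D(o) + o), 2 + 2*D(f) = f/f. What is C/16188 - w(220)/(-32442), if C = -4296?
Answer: -6399329/21882129 ≈ -0.29245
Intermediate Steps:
D(f) = -1/2 (D(f) = -1 + (f/f)/2 = -1 + (1/2)*1 = -1 + 1/2 = -1/2)
w(o) = 2 - 4*o (w(o) = -4*(-1/2 + o) = 2 - 4*o)
C/16188 - w(220)/(-32442) = -4296/16188 - (2 - 4*220)/(-32442) = -4296*1/16188 - (2 - 880)*(-1/32442) = -358/1349 - 1*(-878)*(-1/32442) = -358/1349 + 878*(-1/32442) = -358/1349 - 439/16221 = -6399329/21882129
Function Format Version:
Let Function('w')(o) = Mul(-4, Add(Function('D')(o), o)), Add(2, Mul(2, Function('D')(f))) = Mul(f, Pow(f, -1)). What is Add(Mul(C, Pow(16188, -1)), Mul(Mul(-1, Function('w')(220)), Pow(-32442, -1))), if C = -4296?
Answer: Rational(-6399329, 21882129) ≈ -0.29245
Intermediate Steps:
Function('D')(f) = Rational(-1, 2) (Function('D')(f) = Add(-1, Mul(Rational(1, 2), Mul(f, Pow(f, -1)))) = Add(-1, Mul(Rational(1, 2), 1)) = Add(-1, Rational(1, 2)) = Rational(-1, 2))
Function('w')(o) = Add(2, Mul(-4, o)) (Function('w')(o) = Mul(-4, Add(Rational(-1, 2), o)) = Add(2, Mul(-4, o)))
Add(Mul(C, Pow(16188, -1)), Mul(Mul(-1, Function('w')(220)), Pow(-32442, -1))) = Add(Mul(-4296, Pow(16188, -1)), Mul(Mul(-1, Add(2, Mul(-4, 220))), Pow(-32442, -1))) = Add(Mul(-4296, Rational(1, 16188)), Mul(Mul(-1, Add(2, -880)), Rational(-1, 32442))) = Add(Rational(-358, 1349), Mul(Mul(-1, -878), Rational(-1, 32442))) = Add(Rational(-358, 1349), Mul(878, Rational(-1, 32442))) = Add(Rational(-358, 1349), Rational(-439, 16221)) = Rational(-6399329, 21882129)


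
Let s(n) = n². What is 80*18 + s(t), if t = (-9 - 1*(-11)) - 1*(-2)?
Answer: 1456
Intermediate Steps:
t = 4 (t = (-9 + 11) + 2 = 2 + 2 = 4)
80*18 + s(t) = 80*18 + 4² = 1440 + 16 = 1456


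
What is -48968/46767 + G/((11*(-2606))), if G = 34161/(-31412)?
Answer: -44091950995969/42111644084664 ≈ -1.0470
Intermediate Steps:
G = -34161/31412 (G = 34161*(-1/31412) = -34161/31412 ≈ -1.0875)
-48968/46767 + G/((11*(-2606))) = -48968/46767 - 34161/(31412*(11*(-2606))) = -48968*1/46767 - 34161/31412/(-28666) = -48968/46767 - 34161/31412*(-1/28666) = -48968/46767 + 34161/900456392 = -44091950995969/42111644084664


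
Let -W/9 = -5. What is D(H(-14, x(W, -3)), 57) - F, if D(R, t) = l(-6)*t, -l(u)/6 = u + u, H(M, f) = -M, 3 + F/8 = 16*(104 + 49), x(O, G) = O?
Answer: -15456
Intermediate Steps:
W = 45 (W = -9*(-5) = 45)
F = 19560 (F = -24 + 8*(16*(104 + 49)) = -24 + 8*(16*153) = -24 + 8*2448 = -24 + 19584 = 19560)
l(u) = -12*u (l(u) = -6*(u + u) = -12*u)
D(R, t) = 72*t (D(R, t) = (-12*(-6))*t = 72*t)
D(H(-14, x(W, -3)), 57) - F = 72*57 - 1*19560 = 4104 - 19560 = -15456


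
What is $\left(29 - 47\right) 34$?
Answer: $-612$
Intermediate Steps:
$\left(29 - 47\right) 34 = \left(-18\right) 34 = -612$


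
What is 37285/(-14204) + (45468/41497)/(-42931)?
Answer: -66424160682967/25304535470228 ≈ -2.6250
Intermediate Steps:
37285/(-14204) + (45468/41497)/(-42931) = 37285*(-1/14204) + (45468*(1/41497))*(-1/42931) = -37285/14204 + (45468/41497)*(-1/42931) = -37285/14204 - 45468/1781507707 = -66424160682967/25304535470228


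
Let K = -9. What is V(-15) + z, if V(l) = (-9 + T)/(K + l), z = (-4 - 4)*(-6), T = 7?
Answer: 577/12 ≈ 48.083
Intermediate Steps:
z = 48 (z = -8*(-6) = 48)
V(l) = -2/(-9 + l) (V(l) = (-9 + 7)/(-9 + l) = -2/(-9 + l))
V(-15) + z = -2/(-9 - 15) + 48 = -2/(-24) + 48 = -2*(-1/24) + 48 = 1/12 + 48 = 577/12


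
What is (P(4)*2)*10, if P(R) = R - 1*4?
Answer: 0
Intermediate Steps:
P(R) = -4 + R (P(R) = R - 4 = -4 + R)
(P(4)*2)*10 = ((-4 + 4)*2)*10 = (0*2)*10 = 0*10 = 0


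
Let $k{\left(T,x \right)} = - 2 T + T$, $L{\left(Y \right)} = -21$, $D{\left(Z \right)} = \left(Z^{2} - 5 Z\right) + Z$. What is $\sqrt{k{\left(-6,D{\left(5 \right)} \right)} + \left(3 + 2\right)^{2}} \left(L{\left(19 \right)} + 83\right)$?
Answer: $62 \sqrt{31} \approx 345.2$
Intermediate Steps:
$D{\left(Z \right)} = Z^{2} - 4 Z$
$k{\left(T,x \right)} = - T$
$\sqrt{k{\left(-6,D{\left(5 \right)} \right)} + \left(3 + 2\right)^{2}} \left(L{\left(19 \right)} + 83\right) = \sqrt{\left(-1\right) \left(-6\right) + \left(3 + 2\right)^{2}} \left(-21 + 83\right) = \sqrt{6 + 5^{2}} \cdot 62 = \sqrt{6 + 25} \cdot 62 = \sqrt{31} \cdot 62 = 62 \sqrt{31}$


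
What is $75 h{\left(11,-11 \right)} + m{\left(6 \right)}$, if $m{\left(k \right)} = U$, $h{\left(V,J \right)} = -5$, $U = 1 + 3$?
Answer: $-371$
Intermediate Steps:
$U = 4$
$m{\left(k \right)} = 4$
$75 h{\left(11,-11 \right)} + m{\left(6 \right)} = 75 \left(-5\right) + 4 = -375 + 4 = -371$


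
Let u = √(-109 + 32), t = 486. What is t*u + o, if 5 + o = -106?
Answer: -111 + 486*I*√77 ≈ -111.0 + 4264.6*I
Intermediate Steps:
o = -111 (o = -5 - 106 = -111)
u = I*√77 (u = √(-77) = I*√77 ≈ 8.775*I)
t*u + o = 486*(I*√77) - 111 = 486*I*√77 - 111 = -111 + 486*I*√77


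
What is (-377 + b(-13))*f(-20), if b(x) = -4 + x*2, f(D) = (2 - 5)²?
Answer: -3663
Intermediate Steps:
f(D) = 9 (f(D) = (-3)² = 9)
b(x) = -4 + 2*x
(-377 + b(-13))*f(-20) = (-377 + (-4 + 2*(-13)))*9 = (-377 + (-4 - 26))*9 = (-377 - 30)*9 = -407*9 = -3663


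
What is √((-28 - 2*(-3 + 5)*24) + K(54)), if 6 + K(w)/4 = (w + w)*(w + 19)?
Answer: 2*√7847 ≈ 177.17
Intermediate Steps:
K(w) = -24 + 8*w*(19 + w) (K(w) = -24 + 4*((w + w)*(w + 19)) = -24 + 4*((2*w)*(19 + w)) = -24 + 4*(2*w*(19 + w)) = -24 + 8*w*(19 + w))
√((-28 - 2*(-3 + 5)*24) + K(54)) = √((-28 - 2*(-3 + 5)*24) + (-24 + 8*54² + 152*54)) = √((-28 - 2*2*24) + (-24 + 8*2916 + 8208)) = √((-28 - 4*24) + (-24 + 23328 + 8208)) = √((-28 - 96) + 31512) = √(-124 + 31512) = √31388 = 2*√7847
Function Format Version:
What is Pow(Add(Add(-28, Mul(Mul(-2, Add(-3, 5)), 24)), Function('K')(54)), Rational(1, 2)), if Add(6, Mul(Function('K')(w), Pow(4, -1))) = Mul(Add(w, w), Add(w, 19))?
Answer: Mul(2, Pow(7847, Rational(1, 2))) ≈ 177.17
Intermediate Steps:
Function('K')(w) = Add(-24, Mul(8, w, Add(19, w))) (Function('K')(w) = Add(-24, Mul(4, Mul(Add(w, w), Add(w, 19)))) = Add(-24, Mul(4, Mul(Mul(2, w), Add(19, w)))) = Add(-24, Mul(4, Mul(2, w, Add(19, w)))) = Add(-24, Mul(8, w, Add(19, w))))
Pow(Add(Add(-28, Mul(Mul(-2, Add(-3, 5)), 24)), Function('K')(54)), Rational(1, 2)) = Pow(Add(Add(-28, Mul(Mul(-2, Add(-3, 5)), 24)), Add(-24, Mul(8, Pow(54, 2)), Mul(152, 54))), Rational(1, 2)) = Pow(Add(Add(-28, Mul(Mul(-2, 2), 24)), Add(-24, Mul(8, 2916), 8208)), Rational(1, 2)) = Pow(Add(Add(-28, Mul(-4, 24)), Add(-24, 23328, 8208)), Rational(1, 2)) = Pow(Add(Add(-28, -96), 31512), Rational(1, 2)) = Pow(Add(-124, 31512), Rational(1, 2)) = Pow(31388, Rational(1, 2)) = Mul(2, Pow(7847, Rational(1, 2)))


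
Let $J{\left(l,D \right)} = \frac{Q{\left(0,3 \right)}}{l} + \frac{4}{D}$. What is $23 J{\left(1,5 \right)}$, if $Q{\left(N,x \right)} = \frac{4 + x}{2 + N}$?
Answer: $\frac{989}{10} \approx 98.9$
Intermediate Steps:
$Q{\left(N,x \right)} = \frac{4 + x}{2 + N}$
$J{\left(l,D \right)} = \frac{4}{D} + \frac{7}{2 l}$ ($J{\left(l,D \right)} = \frac{\frac{1}{2 + 0} \left(4 + 3\right)}{l} + \frac{4}{D} = \frac{\frac{1}{2} \cdot 7}{l} + \frac{4}{D} = \frac{7}{2 l} + \frac{4}{D} = \frac{4}{D} + \frac{7}{2 l}$)
$23 J{\left(1,5 \right)} = 23 \left(\frac{4}{5} + \frac{7}{2 \cdot 1}\right) = 23 \left(4 \cdot \frac{1}{5} + \frac{7}{2} \cdot 1\right) = 23 \left(\frac{4}{5} + \frac{7}{2}\right) = 23 \cdot \frac{43}{10} = \frac{989}{10}$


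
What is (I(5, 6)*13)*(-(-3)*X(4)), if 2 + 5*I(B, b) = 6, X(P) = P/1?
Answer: 624/5 ≈ 124.80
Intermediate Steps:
X(P) = P (X(P) = P*1 = P)
I(B, b) = 4/5 (I(B, b) = -2/5 + (1/5)*6 = -2/5 + 6/5 = 4/5)
(I(5, 6)*13)*(-(-3)*X(4)) = ((4/5)*13)*(-(-3)*4) = 52*(-1*(-12))/5 = (52/5)*12 = 624/5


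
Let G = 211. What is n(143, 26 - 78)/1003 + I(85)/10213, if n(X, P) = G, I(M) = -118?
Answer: 2036589/10243639 ≈ 0.19881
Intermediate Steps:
n(X, P) = 211
n(143, 26 - 78)/1003 + I(85)/10213 = 211/1003 - 118/10213 = 2036589/10243639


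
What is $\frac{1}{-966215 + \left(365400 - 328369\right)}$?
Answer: $- \frac{1}{929184} \approx -1.0762 \cdot 10^{-6}$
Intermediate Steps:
$\frac{1}{-966215 + \left(365400 - 328369\right)} = \frac{1}{-966215 + 37031} = \frac{1}{-929184} = - \frac{1}{929184}$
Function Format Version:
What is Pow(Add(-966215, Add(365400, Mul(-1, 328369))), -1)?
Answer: Rational(-1, 929184) ≈ -1.0762e-6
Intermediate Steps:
Pow(Add(-966215, Add(365400, Mul(-1, 328369))), -1) = Pow(Add(-966215, Add(365400, -328369)), -1) = Pow(Add(-966215, 37031), -1) = Pow(-929184, -1) = Rational(-1, 929184)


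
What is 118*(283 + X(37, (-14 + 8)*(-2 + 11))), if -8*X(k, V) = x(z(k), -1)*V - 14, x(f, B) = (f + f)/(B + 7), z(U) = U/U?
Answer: 33866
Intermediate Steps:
z(U) = 1
x(f, B) = 2*f/(7 + B) (x(f, B) = (2*f)/(7 + B) = 2*f/(7 + B))
X(k, V) = 7/4 - V/24 (X(k, V) = -((2*1/(7 - 1))*V - 14)/8 = -((2*1/6)*V - 14)/8 = -((2*1*(1/6))*V - 14)/8 = -(V/3 - 14)/8 = -(-14 + V/3)/8 = 7/4 - V/24)
118*(283 + X(37, (-14 + 8)*(-2 + 11))) = 118*(283 + (7/4 - (-14 + 8)*(-2 + 11)/24)) = 118*(283 + (7/4 - (-1)*9/4)) = 118*(283 + (7/4 - 1/24*(-54))) = 118*(283 + (7/4 + 9/4)) = 118*(283 + 4) = 118*287 = 33866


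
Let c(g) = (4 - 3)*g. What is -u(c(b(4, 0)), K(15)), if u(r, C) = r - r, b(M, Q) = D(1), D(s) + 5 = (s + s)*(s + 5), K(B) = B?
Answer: 0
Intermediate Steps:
D(s) = -5 + 2*s*(5 + s) (D(s) = -5 + (s + s)*(s + 5) = -5 + (2*s)*(5 + s) = -5 + 2*s*(5 + s))
b(M, Q) = 7 (b(M, Q) = -5 + 2*1² + 10*1 = -5 + 2*1 + 10 = -5 + 2 + 10 = 7)
c(g) = g (c(g) = 1*g = g)
u(r, C) = 0
-u(c(b(4, 0)), K(15)) = -1*0 = 0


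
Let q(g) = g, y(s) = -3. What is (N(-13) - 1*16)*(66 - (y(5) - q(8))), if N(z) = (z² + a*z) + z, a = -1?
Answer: 11781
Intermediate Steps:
N(z) = z² (N(z) = (z² - z) + z = z²)
(N(-13) - 1*16)*(66 - (y(5) - q(8))) = ((-13)² - 1*16)*(66 - (-3 - 1*8)) = (169 - 16)*(66 - (-3 - 8)) = 153*(66 - 1*(-11)) = 153*(66 + 11) = 153*77 = 11781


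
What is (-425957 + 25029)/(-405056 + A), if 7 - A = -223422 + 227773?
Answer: 50116/51175 ≈ 0.97931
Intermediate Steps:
A = -4344 (A = 7 - (-223422 + 227773) = 7 - 1*4351 = 7 - 4351 = -4344)
(-425957 + 25029)/(-405056 + A) = (-425957 + 25029)/(-405056 - 4344) = -400928/(-409400) = -400928*(-1/409400) = 50116/51175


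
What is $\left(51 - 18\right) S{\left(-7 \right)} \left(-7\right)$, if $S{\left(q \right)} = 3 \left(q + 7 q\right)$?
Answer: $38808$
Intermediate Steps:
$S{\left(q \right)} = 24 q$ ($S{\left(q \right)} = 3 \cdot 8 q = 24 q$)
$\left(51 - 18\right) S{\left(-7 \right)} \left(-7\right) = \left(51 - 18\right) 24 \left(-7\right) \left(-7\right) = 33 \left(-168\right) \left(-7\right) = \left(-5544\right) \left(-7\right) = 38808$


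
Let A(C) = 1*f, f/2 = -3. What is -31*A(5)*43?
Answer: 7998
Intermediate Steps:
f = -6 (f = 2*(-3) = -6)
A(C) = -6 (A(C) = 1*(-6) = -6)
-31*A(5)*43 = -31*(-6)*43 = 186*43 = 7998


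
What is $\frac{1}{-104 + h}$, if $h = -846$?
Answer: $- \frac{1}{950} \approx -0.0010526$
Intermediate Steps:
$\frac{1}{-104 + h} = \frac{1}{-104 - 846} = \frac{1}{-950} = - \frac{1}{950}$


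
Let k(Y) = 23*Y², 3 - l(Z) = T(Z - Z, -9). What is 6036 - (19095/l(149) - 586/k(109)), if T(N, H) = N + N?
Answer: -89902941/273263 ≈ -329.00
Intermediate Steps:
T(N, H) = 2*N
l(Z) = 3 (l(Z) = 3 - 2*(Z - Z) = 3 - 2*0 = 3 - 1*0 = 3 + 0 = 3)
6036 - (19095/l(149) - 586/k(109)) = 6036 - (19095/3 - 586/(23*109²)) = 6036 - (19095*(⅓) - 586/(23*11881)) = 6036 - (6365 - 586/273263) = 6036 - 1*1739318409/273263 = 6036 - 1739318409/273263 = -89902941/273263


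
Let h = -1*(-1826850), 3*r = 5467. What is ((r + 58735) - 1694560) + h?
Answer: 578542/3 ≈ 1.9285e+5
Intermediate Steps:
r = 5467/3 (r = (1/3)*5467 = 5467/3 ≈ 1822.3)
h = 1826850
((r + 58735) - 1694560) + h = ((5467/3 + 58735) - 1694560) + 1826850 = (181672/3 - 1694560) + 1826850 = -4902008/3 + 1826850 = 578542/3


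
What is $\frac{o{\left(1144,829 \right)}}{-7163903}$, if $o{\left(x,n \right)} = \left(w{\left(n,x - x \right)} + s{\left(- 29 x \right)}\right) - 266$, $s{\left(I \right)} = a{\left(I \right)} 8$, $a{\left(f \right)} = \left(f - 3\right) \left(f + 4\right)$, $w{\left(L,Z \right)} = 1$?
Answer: $- \frac{8804910039}{7163903} \approx -1229.1$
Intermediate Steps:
$a{\left(f \right)} = \left(-3 + f\right) \left(4 + f\right)$
$s{\left(I \right)} = -96 + 8 I + 8 I^{2}$ ($s{\left(I \right)} = \left(-12 + I + I^{2}\right) 8 = -96 + 8 I + 8 I^{2}$)
$o{\left(x,n \right)} = -361 - 232 x + 6728 x^{2}$ ($o{\left(x,n \right)} = \left(1 + \left(-96 + 8 \left(- 29 x\right) + 8 \left(- 29 x\right)^{2}\right)\right) - 266 = \left(1 - \left(96 + 232 x - 6728 x^{2}\right)\right) - 266 = \left(1 - \left(96 - 6728 x^{2} + 232 x\right)\right) - 266 = \left(-95 - 232 x + 6728 x^{2}\right) - 266 = -361 - 232 x + 6728 x^{2}$)
$\frac{o{\left(1144,829 \right)}}{-7163903} = \frac{-361 - 265408 + 6728 \cdot 1144^{2}}{-7163903} = \left(-361 - 265408 + 6728 \cdot 1308736\right) \left(- \frac{1}{7163903}\right) = \left(-361 - 265408 + 8805175808\right) \left(- \frac{1}{7163903}\right) = 8804910039 \left(- \frac{1}{7163903}\right) = - \frac{8804910039}{7163903}$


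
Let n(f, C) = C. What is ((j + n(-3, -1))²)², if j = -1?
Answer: 16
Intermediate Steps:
((j + n(-3, -1))²)² = ((-1 - 1)²)² = ((-2)²)² = 4² = 16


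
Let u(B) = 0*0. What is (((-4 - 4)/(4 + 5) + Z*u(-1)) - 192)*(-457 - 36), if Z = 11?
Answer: 855848/9 ≈ 95094.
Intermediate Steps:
u(B) = 0
(((-4 - 4)/(4 + 5) + Z*u(-1)) - 192)*(-457 - 36) = (((-4 - 4)/(4 + 5) + 11*0) - 192)*(-457 - 36) = ((-8/9 + 0) - 192)*(-493) = (-8/9 - 192)*(-493) = -1736/9*(-493) = 855848/9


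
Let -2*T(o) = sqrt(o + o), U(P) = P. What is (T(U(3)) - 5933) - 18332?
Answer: -24265 - sqrt(6)/2 ≈ -24266.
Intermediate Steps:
T(o) = -sqrt(2)*sqrt(o)/2 (T(o) = -sqrt(o + o)/2 = -sqrt(2)*sqrt(o)/2)
(T(U(3)) - 5933) - 18332 = (-sqrt(2)*sqrt(3)/2 - 5933) - 18332 = (-sqrt(6)/2 - 5933) - 18332 = (-5933 - sqrt(6)/2) - 18332 = -24265 - sqrt(6)/2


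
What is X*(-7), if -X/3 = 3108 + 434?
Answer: 74382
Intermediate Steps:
X = -10626 (X = -3*(3108 + 434) = -3*3542 = -10626)
X*(-7) = -10626*(-7) = 74382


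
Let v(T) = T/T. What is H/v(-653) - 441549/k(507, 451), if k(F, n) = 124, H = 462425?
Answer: 56899151/124 ≈ 4.5886e+5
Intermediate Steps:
v(T) = 1
H/v(-653) - 441549/k(507, 451) = 462425/1 - 441549/124 = 462425*1 - 441549*1/124 = 462425 - 441549/124 = 56899151/124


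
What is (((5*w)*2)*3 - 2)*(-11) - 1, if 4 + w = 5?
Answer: -309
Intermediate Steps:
w = 1 (w = -4 + 5 = 1)
(((5*w)*2)*3 - 2)*(-11) - 1 = (((5*1)*2)*3 - 2)*(-11) - 1 = ((5*2)*3 - 2)*(-11) - 1 = (10*3 - 2)*(-11) - 1 = (30 - 2)*(-11) - 1 = 28*(-11) - 1 = -308 - 1 = -309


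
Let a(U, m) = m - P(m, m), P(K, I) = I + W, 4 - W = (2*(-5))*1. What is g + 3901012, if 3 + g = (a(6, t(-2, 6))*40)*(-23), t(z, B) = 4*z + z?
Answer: 3913889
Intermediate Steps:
W = 14 (W = 4 - 2*(-5) = 4 - (-10) = 4 - 1*(-10) = 4 + 10 = 14)
P(K, I) = 14 + I (P(K, I) = I + 14 = 14 + I)
t(z, B) = 5*z
a(U, m) = -14 (a(U, m) = m - (14 + m) = m + (-14 - m) = -14)
g = 12877 (g = -3 - 14*40*(-23) = -3 - 560*(-23) = -3 + 12880 = 12877)
g + 3901012 = 12877 + 3901012 = 3913889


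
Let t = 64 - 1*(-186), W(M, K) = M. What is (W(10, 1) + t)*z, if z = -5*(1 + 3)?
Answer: -5200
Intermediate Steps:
t = 250 (t = 64 + 186 = 250)
z = -20 (z = -5*4 = -20)
(W(10, 1) + t)*z = (10 + 250)*(-20) = 260*(-20) = -5200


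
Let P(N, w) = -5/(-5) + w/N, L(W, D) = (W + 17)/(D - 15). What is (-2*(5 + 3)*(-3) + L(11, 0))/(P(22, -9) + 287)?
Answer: 15224/94905 ≈ 0.16041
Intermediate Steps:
L(W, D) = (17 + W)/(-15 + D)
P(N, w) = 1 + w/N (P(N, w) = -5*(-⅕) + w/N = 1 + w/N)
(-2*(5 + 3)*(-3) + L(11, 0))/(P(22, -9) + 287) = (-2*(5 + 3)*(-3) + (17 + 11)/(-15 + 0))/((22 - 9)/22 + 287) = (-2*8*(-3) + 28/(-15))/((1/22)*13 + 287) = (-16*(-3) - 1/15*28)/(13/22 + 287) = (48 - 28/15)/(6327/22) = (692/15)*(22/6327) = 15224/94905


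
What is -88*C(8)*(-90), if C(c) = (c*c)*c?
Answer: 4055040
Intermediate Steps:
C(c) = c³ (C(c) = c²*c = c³)
-88*C(8)*(-90) = -88*8³*(-90) = -88*512*(-90) = -45056*(-90) = 4055040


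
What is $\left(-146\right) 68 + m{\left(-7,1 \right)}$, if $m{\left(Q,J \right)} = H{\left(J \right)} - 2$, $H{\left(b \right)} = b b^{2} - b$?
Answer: $-9930$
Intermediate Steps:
$H{\left(b \right)} = b^{3} - b$
$m{\left(Q,J \right)} = -2 + J^{3} - J$ ($m{\left(Q,J \right)} = \left(J^{3} - J\right) - 2 = -2 + J^{3} - J$)
$\left(-146\right) 68 + m{\left(-7,1 \right)} = \left(-146\right) 68 - \left(3 - 1\right) = -9928 - 2 = -9930$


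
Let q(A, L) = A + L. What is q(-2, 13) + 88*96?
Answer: 8459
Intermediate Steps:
q(-2, 13) + 88*96 = (-2 + 13) + 88*96 = 11 + 8448 = 8459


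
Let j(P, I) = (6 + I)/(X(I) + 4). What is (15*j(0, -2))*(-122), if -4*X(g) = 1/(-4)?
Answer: -23424/13 ≈ -1801.8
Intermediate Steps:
X(g) = 1/16 (X(g) = -¼/(-4) = -¼*(-¼) = 1/16)
j(P, I) = 96/65 + 16*I/65 (j(P, I) = (6 + I)/(1/16 + 4) = (6 + I)/(65/16) = (6 + I)*(16/65) = 96/65 + 16*I/65)
(15*j(0, -2))*(-122) = (15*(96/65 + (16/65)*(-2)))*(-122) = (15*(96/65 - 32/65))*(-122) = (15*(64/65))*(-122) = (192/13)*(-122) = -23424/13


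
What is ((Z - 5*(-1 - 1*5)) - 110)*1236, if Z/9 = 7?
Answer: -21012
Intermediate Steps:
Z = 63 (Z = 9*7 = 63)
((Z - 5*(-1 - 1*5)) - 110)*1236 = ((63 - 5*(-1 - 1*5)) - 110)*1236 = ((63 - 5*(-1 - 5)) - 110)*1236 = ((63 - 5*(-6)) - 110)*1236 = ((63 + 30) - 110)*1236 = (93 - 110)*1236 = -17*1236 = -21012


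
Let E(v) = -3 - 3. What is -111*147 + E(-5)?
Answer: -16323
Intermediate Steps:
E(v) = -6
-111*147 + E(-5) = -111*147 - 6 = -16317 - 6 = -16323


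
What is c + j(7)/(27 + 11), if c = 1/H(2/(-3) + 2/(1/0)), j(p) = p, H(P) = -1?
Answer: -31/38 ≈ -0.81579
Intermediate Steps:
c = -1 (c = 1/(-1) = -1)
c + j(7)/(27 + 11) = -1 + 7/(27 + 11) = -1 + 7/38 = -31/38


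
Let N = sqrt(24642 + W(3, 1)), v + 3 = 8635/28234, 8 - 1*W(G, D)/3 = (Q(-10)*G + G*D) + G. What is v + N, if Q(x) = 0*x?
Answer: -76067/28234 + 2*sqrt(6162) ≈ 154.30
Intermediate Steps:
Q(x) = 0
W(G, D) = 24 - 3*G - 3*D*G (W(G, D) = 24 - 3*((0*G + G*D) + G) = 24 - 3*((0 + D*G) + G) = 24 - 3*(D*G + G) = 24 - 3*(G + D*G) = 24 + (-3*G - 3*D*G) = 24 - 3*G - 3*D*G)
v = -76067/28234 (v = -3 + 8635/28234 = -76067/28234 ≈ -2.6942)
N = 2*sqrt(6162) (N = sqrt(24642 + (24 - 3*3 - 3*1*3)) = sqrt(24642 + (24 - 9 - 9)) = sqrt(24642 + 6) = sqrt(24648) = 2*sqrt(6162) ≈ 157.00)
v + N = -76067/28234 + 2*sqrt(6162)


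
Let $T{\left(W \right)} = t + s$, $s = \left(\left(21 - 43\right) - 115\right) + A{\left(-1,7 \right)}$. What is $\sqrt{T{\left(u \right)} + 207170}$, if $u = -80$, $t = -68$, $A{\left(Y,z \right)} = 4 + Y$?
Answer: $2 \sqrt{51742} \approx 454.94$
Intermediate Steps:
$s = -134$ ($s = \left(\left(21 - 43\right) - 115\right) + \left(4 - 1\right) = \left(-22 - 115\right) + 3 = -137 + 3 = -134$)
$T{\left(W \right)} = -202$ ($T{\left(W \right)} = -68 - 134 = -202$)
$\sqrt{T{\left(u \right)} + 207170} = \sqrt{-202 + 207170} = \sqrt{206968} = 2 \sqrt{51742}$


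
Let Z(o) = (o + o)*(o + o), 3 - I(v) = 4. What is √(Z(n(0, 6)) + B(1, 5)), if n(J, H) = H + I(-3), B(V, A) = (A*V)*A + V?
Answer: 3*√14 ≈ 11.225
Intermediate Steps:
I(v) = -1 (I(v) = 3 - 1*4 = 3 - 4 = -1)
B(V, A) = V + V*A² (B(V, A) = V*A² + V = V + V*A²)
n(J, H) = -1 + H (n(J, H) = H - 1 = -1 + H)
Z(o) = 4*o² (Z(o) = (2*o)*(2*o) = 4*o²)
√(Z(n(0, 6)) + B(1, 5)) = √(4*(-1 + 6)² + 1*(1 + 5²)) = √(4*5² + 1*(1 + 25)) = √(4*25 + 1*26) = √(100 + 26) = √126 = 3*√14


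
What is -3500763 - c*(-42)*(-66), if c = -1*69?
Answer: -3309495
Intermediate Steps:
c = -69
-3500763 - c*(-42)*(-66) = -3500763 - (-69*(-42))*(-66) = -3500763 - 2898*(-66) = -3500763 - 1*(-191268) = -3500763 + 191268 = -3309495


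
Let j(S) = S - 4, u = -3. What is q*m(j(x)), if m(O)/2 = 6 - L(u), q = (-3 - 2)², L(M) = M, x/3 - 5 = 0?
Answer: 450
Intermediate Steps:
x = 15 (x = 15 + 3*0 = 15 + 0 = 15)
j(S) = -4 + S
q = 25 (q = (-5)² = 25)
m(O) = 18 (m(O) = 2*(6 - 1*(-3)) = 2*(6 + 3) = 2*9 = 18)
q*m(j(x)) = 25*18 = 450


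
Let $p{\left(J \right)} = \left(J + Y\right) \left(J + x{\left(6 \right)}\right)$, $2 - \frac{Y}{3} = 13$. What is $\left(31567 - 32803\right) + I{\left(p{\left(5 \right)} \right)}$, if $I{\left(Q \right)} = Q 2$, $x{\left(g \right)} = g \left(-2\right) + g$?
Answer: $-1180$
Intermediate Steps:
$Y = -33$ ($Y = 6 - 39 = -33$)
$x{\left(g \right)} = - g$ ($x{\left(g \right)} = - 2 g + g = - g$)
$p{\left(J \right)} = \left(-33 + J\right) \left(-6 + J\right)$ ($p{\left(J \right)} = \left(J - 33\right) \left(J - 6\right) = \left(-33 + J\right) \left(J - 6\right) = \left(-33 + J\right) \left(-6 + J\right)$)
$I{\left(Q \right)} = 2 Q$
$\left(31567 - 32803\right) + I{\left(p{\left(5 \right)} \right)} = \left(31567 - 32803\right) + 2 \left(198 + 5^{2} - 195\right) = -1236 + 2 \left(198 + 25 - 195\right) = -1236 + 2 \cdot 28 = -1236 + 56 = -1180$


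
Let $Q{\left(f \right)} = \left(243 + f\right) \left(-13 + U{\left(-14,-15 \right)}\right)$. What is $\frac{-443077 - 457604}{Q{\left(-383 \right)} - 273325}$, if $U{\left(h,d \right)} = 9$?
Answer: $\frac{900681}{272765} \approx 3.302$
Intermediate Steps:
$Q{\left(f \right)} = -972 - 4 f$ ($Q{\left(f \right)} = \left(243 + f\right) \left(-13 + 9\right) = \left(243 + f\right) \left(-4\right) = -972 - 4 f$)
$\frac{-443077 - 457604}{Q{\left(-383 \right)} - 273325} = \frac{-443077 - 457604}{\left(-972 - -1532\right) - 273325} = - \frac{900681}{\left(-972 + 1532\right) - 273325} = - \frac{900681}{560 - 273325} = - \frac{900681}{-272765} = \left(-900681\right) \left(- \frac{1}{272765}\right) = \frac{900681}{272765}$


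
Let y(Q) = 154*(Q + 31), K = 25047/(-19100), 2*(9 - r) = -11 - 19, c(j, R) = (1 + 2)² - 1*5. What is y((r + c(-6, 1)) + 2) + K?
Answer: 179400353/19100 ≈ 9392.7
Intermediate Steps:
c(j, R) = 4 (c(j, R) = 3² - 5 = 9 - 5 = 4)
r = 24 (r = 9 - (-11 - 19)/2 = 9 - ½*(-30) = 9 + 15 = 24)
K = -25047/19100 (K = 25047*(-1/19100) = -25047/19100 ≈ -1.3114)
y(Q) = 4774 + 154*Q (y(Q) = 154*(31 + Q) = 4774 + 154*Q)
y((r + c(-6, 1)) + 2) + K = (4774 + 154*((24 + 4) + 2)) - 25047/19100 = (4774 + 154*(28 + 2)) - 25047/19100 = (4774 + 154*30) - 25047/19100 = (4774 + 4620) - 25047/19100 = 9394 - 25047/19100 = 179400353/19100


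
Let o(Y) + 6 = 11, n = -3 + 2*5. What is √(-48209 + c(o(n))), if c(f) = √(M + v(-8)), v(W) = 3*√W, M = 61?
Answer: √(-48209 + √(61 + 6*I*√2)) ≈ 0.001 + 219.55*I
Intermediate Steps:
n = 7 (n = -3 + 10 = 7)
o(Y) = 5 (o(Y) = -6 + 11 = 5)
c(f) = √(61 + 6*I*√2) (c(f) = √(61 + 3*√(-8)) = √(61 + 3*(2*I*√2)) = √(61 + 6*I*√2))
√(-48209 + c(o(n))) = √(-48209 + √(61 + 6*I*√2))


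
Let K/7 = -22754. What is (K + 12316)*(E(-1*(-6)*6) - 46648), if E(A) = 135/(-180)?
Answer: 13711187195/2 ≈ 6.8556e+9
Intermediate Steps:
K = -159278 (K = 7*(-22754) = -159278)
E(A) = -¾ (E(A) = 135*(-1/180) = -¾)
(K + 12316)*(E(-1*(-6)*6) - 46648) = (-159278 + 12316)*(-¾ - 46648) = -146962*(-186595/4) = 13711187195/2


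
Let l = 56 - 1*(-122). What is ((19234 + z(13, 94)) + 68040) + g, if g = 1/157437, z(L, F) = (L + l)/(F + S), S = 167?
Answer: 398467886594/4565673 ≈ 87275.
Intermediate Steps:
l = 178 (l = 56 + 122 = 178)
z(L, F) = (178 + L)/(167 + F) (z(L, F) = (L + 178)/(F + 167) = (178 + L)/(167 + F))
g = 1/157437 ≈ 6.3517e-6
((19234 + z(13, 94)) + 68040) + g = ((19234 + (178 + 13)/(167 + 94)) + 68040) + 1/157437 = ((19234 + 191/261) + 68040) + 1/157437 = (5020265/261 + 68040) + 1/157437 = 22778705/261 + 1/157437 = 398467886594/4565673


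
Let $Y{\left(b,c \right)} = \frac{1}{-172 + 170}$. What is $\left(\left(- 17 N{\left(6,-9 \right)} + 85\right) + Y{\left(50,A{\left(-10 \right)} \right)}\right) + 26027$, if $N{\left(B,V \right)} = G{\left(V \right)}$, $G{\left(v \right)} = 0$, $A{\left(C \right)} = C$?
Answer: $\frac{52223}{2} \approx 26112.0$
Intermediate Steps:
$N{\left(B,V \right)} = 0$
$Y{\left(b,c \right)} = - \frac{1}{2}$ ($Y{\left(b,c \right)} = \frac{1}{-2} = - \frac{1}{2}$)
$\left(\left(- 17 N{\left(6,-9 \right)} + 85\right) + Y{\left(50,A{\left(-10 \right)} \right)}\right) + 26027 = \left(\left(\left(-17\right) 0 + 85\right) - \frac{1}{2}\right) + 26027 = \left(\left(0 + 85\right) - \frac{1}{2}\right) + 26027 = \left(85 - \frac{1}{2}\right) + 26027 = \frac{169}{2} + 26027 = \frac{52223}{2}$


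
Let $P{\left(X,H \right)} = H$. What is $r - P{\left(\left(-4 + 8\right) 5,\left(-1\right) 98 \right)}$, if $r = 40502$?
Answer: $40600$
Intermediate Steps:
$r - P{\left(\left(-4 + 8\right) 5,\left(-1\right) 98 \right)} = 40502 - \left(-1\right) 98 = 40502 - -98 = 40502 + 98 = 40600$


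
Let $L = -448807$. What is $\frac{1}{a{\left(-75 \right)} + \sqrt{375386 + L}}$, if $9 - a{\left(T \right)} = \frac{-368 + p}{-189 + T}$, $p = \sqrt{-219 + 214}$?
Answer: $\frac{264}{2008 + i \sqrt{5} + 264 i \sqrt{73421}} \approx 0.00010351 - 0.0036875 i$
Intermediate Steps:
$p = i \sqrt{5}$ ($p = \sqrt{-5} = i \sqrt{5} \approx 2.2361 i$)
$a{\left(T \right)} = 9 - \frac{-368 + i \sqrt{5}}{-189 + T}$
$\frac{1}{a{\left(-75 \right)} + \sqrt{375386 + L}} = \frac{1}{\frac{-1333 + 9 \left(-75\right) - i \sqrt{5}}{-189 - 75} + \sqrt{375386 - 448807}} = \frac{1}{\frac{-1333 - 675 - i \sqrt{5}}{-264} + \sqrt{-73421}} = \frac{1}{- \frac{-2008 - i \sqrt{5}}{264} + i \sqrt{73421}} = \frac{1}{\left(\frac{251}{33} + \frac{i \sqrt{5}}{264}\right) + i \sqrt{73421}} = \frac{1}{\frac{251}{33} + i \sqrt{73421} + \frac{i \sqrt{5}}{264}}$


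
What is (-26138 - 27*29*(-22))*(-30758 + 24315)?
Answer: 57420016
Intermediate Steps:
(-26138 - 27*29*(-22))*(-30758 + 24315) = (-26138 - 783*(-22))*(-6443) = (-26138 + 17226)*(-6443) = -8912*(-6443) = 57420016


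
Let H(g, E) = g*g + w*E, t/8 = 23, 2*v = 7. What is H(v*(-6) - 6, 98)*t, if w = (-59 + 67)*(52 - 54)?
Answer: -154376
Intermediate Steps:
v = 7/2 (v = (½)*7 = 7/2 ≈ 3.5000)
t = 184 (t = 8*23 = 184)
w = -16 (w = 8*(-2) = -16)
H(g, E) = g² - 16*E (H(g, E) = g*g - 16*E = g² - 16*E)
H(v*(-6) - 6, 98)*t = (((7/2)*(-6) - 6)² - 16*98)*184 = ((-21 - 6)² - 1568)*184 = ((-27)² - 1568)*184 = (729 - 1568)*184 = -839*184 = -154376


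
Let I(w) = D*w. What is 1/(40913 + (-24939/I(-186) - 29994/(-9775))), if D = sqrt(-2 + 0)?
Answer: 30056665851263800/1229807200163974831193 + 49247365428750*I*sqrt(2)/1229807200163974831193 ≈ 2.444e-5 + 5.6632e-8*I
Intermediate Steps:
D = I*sqrt(2) (D = sqrt(-2) = I*sqrt(2) ≈ 1.4142*I)
I(w) = I*w*sqrt(2) (I(w) = (I*sqrt(2))*w = I*w*sqrt(2))
1/(40913 + (-24939/I(-186) - 29994/(-9775))) = 1/(40913 + (-24939*I*sqrt(2)/372 - 29994/(-9775))) = 1/(40913 + (-24939*I*sqrt(2)/372 - 29994*(-1/9775))) = 1/(40913 + (-8313*I*sqrt(2)/124 + 29994/9775)) = 1/(40913 + (29994/9775 - 8313*I*sqrt(2)/124)) = 1/(399954569/9775 - 8313*I*sqrt(2)/124)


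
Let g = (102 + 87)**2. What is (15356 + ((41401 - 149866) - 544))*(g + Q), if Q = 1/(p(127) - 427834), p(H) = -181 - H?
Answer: -1432297175661793/428142 ≈ -3.3454e+9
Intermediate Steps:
g = 35721 (g = 189**2 = 35721)
Q = -1/428142 (Q = 1/((-181 - 1*127) - 427834) = 1/((-181 - 127) - 427834) = 1/(-308 - 427834) = 1/(-428142) = -1/428142 ≈ -2.3357e-6)
(15356 + ((41401 - 149866) - 544))*(g + Q) = (15356 + ((41401 - 149866) - 544))*(35721 - 1/428142) = (15356 + (-108465 - 544))*(15293660381/428142) = (15356 - 109009)*(15293660381/428142) = -93653*15293660381/428142 = -1432297175661793/428142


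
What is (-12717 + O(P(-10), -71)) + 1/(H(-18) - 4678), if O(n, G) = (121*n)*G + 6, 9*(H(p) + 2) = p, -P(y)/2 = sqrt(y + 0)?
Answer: -59512903/4682 + 17182*I*sqrt(10) ≈ -12711.0 + 54334.0*I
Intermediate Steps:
P(y) = -2*sqrt(y) (P(y) = -2*sqrt(y + 0) = -2*sqrt(y))
H(p) = -2 + p/9
O(n, G) = 6 + 121*G*n (O(n, G) = 121*G*n + 6 = 6 + 121*G*n)
(-12717 + O(P(-10), -71)) + 1/(H(-18) - 4678) = (-12717 + (6 + 121*(-71)*(-2*I*sqrt(10)))) + 1/((-2 + (1/9)*(-18)) - 4678) = (-12717 + (6 + 121*(-71)*(-2*I*sqrt(10)))) + 1/((-2 - 2) - 4678) = (-12717 + (6 + 121*(-71)*(-2*I*sqrt(10)))) + 1/(-4 - 4678) = (-12717 + (6 + 17182*I*sqrt(10))) + 1/(-4682) = (-12711 + 17182*I*sqrt(10)) - 1/4682 = -59512903/4682 + 17182*I*sqrt(10)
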